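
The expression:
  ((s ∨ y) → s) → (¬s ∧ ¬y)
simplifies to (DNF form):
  ¬s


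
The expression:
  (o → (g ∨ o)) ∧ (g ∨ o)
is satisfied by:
  {o: True, g: True}
  {o: True, g: False}
  {g: True, o: False}


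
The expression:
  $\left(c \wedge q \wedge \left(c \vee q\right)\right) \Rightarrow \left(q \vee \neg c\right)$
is always true.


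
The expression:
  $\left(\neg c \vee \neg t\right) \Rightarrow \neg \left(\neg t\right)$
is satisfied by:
  {t: True}


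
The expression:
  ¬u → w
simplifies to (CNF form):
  u ∨ w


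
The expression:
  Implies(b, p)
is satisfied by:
  {p: True, b: False}
  {b: False, p: False}
  {b: True, p: True}


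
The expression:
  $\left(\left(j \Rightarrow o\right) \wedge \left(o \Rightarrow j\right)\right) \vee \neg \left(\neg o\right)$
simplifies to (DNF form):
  $o \vee \neg j$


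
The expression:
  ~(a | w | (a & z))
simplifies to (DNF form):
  ~a & ~w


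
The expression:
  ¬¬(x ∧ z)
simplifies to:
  x ∧ z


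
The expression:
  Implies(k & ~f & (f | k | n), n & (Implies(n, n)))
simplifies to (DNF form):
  f | n | ~k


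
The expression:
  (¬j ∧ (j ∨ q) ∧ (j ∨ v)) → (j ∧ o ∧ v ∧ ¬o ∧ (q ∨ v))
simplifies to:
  j ∨ ¬q ∨ ¬v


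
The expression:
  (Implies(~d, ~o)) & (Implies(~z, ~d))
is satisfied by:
  {z: True, d: False, o: False}
  {d: False, o: False, z: False}
  {z: True, d: True, o: False}
  {z: True, o: True, d: True}


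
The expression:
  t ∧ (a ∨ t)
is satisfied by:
  {t: True}


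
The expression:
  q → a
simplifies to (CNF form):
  a ∨ ¬q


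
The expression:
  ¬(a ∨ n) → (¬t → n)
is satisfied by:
  {n: True, a: True, t: True}
  {n: True, a: True, t: False}
  {n: True, t: True, a: False}
  {n: True, t: False, a: False}
  {a: True, t: True, n: False}
  {a: True, t: False, n: False}
  {t: True, a: False, n: False}


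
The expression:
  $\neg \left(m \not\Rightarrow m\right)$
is always true.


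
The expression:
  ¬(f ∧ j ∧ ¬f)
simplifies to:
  True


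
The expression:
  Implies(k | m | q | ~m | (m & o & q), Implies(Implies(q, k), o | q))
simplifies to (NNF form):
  o | q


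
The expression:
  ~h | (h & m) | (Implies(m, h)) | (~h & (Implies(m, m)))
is always true.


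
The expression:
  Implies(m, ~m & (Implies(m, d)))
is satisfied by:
  {m: False}


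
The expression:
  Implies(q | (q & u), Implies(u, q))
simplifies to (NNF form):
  True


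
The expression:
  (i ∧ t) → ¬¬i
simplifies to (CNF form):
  True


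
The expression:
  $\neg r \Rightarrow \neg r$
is always true.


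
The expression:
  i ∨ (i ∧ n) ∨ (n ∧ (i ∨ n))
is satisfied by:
  {i: True, n: True}
  {i: True, n: False}
  {n: True, i: False}


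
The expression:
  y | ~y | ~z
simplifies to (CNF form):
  True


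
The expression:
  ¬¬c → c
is always true.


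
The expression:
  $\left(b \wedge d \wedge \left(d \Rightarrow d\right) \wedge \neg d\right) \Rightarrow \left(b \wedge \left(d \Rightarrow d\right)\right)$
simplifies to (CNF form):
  $\text{True}$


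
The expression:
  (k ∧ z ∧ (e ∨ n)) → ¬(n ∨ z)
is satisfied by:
  {n: False, k: False, z: False, e: False}
  {e: True, n: False, k: False, z: False}
  {n: True, e: False, k: False, z: False}
  {e: True, n: True, k: False, z: False}
  {z: True, e: False, n: False, k: False}
  {e: True, z: True, n: False, k: False}
  {z: True, n: True, e: False, k: False}
  {e: True, z: True, n: True, k: False}
  {k: True, z: False, n: False, e: False}
  {k: True, e: True, z: False, n: False}
  {k: True, n: True, z: False, e: False}
  {e: True, k: True, n: True, z: False}
  {k: True, z: True, e: False, n: False}


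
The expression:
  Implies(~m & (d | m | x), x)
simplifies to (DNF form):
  m | x | ~d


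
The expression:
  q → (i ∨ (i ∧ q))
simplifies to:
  i ∨ ¬q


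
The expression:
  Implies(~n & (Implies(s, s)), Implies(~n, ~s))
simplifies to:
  n | ~s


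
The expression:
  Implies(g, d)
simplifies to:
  d | ~g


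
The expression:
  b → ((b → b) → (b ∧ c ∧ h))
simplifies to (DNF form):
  (c ∧ h) ∨ ¬b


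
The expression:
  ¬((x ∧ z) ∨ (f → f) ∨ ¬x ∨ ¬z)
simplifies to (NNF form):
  False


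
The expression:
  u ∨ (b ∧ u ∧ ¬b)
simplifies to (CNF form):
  u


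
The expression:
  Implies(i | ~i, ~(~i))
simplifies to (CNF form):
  i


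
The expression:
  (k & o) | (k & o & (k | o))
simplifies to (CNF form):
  k & o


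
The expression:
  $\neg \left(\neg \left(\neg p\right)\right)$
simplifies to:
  $\neg p$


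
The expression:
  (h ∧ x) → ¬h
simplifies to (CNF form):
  ¬h ∨ ¬x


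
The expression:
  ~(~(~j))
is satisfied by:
  {j: False}


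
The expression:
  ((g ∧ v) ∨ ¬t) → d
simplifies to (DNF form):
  d ∨ (t ∧ ¬g) ∨ (t ∧ ¬v)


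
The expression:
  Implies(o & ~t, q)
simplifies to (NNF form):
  q | t | ~o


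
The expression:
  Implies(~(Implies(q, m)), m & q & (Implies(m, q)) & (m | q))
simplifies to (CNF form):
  m | ~q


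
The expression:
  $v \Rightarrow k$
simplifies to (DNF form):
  $k \vee \neg v$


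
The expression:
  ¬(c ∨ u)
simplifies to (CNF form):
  ¬c ∧ ¬u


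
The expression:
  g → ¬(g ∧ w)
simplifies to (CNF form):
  ¬g ∨ ¬w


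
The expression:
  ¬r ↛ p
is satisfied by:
  {p: False, r: False}


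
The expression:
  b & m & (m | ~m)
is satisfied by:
  {m: True, b: True}


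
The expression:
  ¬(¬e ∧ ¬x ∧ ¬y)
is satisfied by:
  {y: True, e: True, x: True}
  {y: True, e: True, x: False}
  {y: True, x: True, e: False}
  {y: True, x: False, e: False}
  {e: True, x: True, y: False}
  {e: True, x: False, y: False}
  {x: True, e: False, y: False}


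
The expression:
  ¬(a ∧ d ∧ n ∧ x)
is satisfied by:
  {x: False, d: False, n: False, a: False}
  {a: True, x: False, d: False, n: False}
  {n: True, x: False, d: False, a: False}
  {a: True, n: True, x: False, d: False}
  {d: True, a: False, x: False, n: False}
  {a: True, d: True, x: False, n: False}
  {n: True, d: True, a: False, x: False}
  {a: True, n: True, d: True, x: False}
  {x: True, n: False, d: False, a: False}
  {a: True, x: True, n: False, d: False}
  {n: True, x: True, a: False, d: False}
  {a: True, n: True, x: True, d: False}
  {d: True, x: True, n: False, a: False}
  {a: True, d: True, x: True, n: False}
  {n: True, d: True, x: True, a: False}


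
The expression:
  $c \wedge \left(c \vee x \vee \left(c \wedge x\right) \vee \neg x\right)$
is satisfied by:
  {c: True}


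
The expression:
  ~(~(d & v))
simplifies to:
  d & v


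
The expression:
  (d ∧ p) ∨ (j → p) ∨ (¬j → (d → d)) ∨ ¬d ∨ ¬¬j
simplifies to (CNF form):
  True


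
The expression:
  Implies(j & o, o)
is always true.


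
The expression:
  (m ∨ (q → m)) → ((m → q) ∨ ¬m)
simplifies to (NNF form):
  q ∨ ¬m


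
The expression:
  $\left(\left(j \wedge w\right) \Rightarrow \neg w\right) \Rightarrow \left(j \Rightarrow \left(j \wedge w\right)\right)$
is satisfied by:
  {w: True, j: False}
  {j: False, w: False}
  {j: True, w: True}


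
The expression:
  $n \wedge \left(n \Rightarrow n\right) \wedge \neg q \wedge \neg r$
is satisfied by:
  {n: True, q: False, r: False}


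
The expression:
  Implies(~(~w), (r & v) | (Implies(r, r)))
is always true.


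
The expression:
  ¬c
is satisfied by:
  {c: False}


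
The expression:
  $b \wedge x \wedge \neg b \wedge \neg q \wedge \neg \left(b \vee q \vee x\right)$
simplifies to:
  $\text{False}$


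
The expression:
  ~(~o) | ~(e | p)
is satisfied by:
  {o: True, e: False, p: False}
  {o: True, p: True, e: False}
  {o: True, e: True, p: False}
  {o: True, p: True, e: True}
  {p: False, e: False, o: False}


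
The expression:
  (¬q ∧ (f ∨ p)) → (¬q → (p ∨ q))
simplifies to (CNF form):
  p ∨ q ∨ ¬f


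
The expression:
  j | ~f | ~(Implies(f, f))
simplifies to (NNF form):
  j | ~f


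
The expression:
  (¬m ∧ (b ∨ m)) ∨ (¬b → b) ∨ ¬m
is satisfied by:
  {b: True, m: False}
  {m: False, b: False}
  {m: True, b: True}


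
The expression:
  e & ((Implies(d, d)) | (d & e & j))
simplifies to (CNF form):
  e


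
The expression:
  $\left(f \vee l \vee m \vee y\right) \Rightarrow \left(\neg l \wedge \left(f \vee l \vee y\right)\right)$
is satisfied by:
  {y: True, f: True, m: False, l: False}
  {y: True, f: False, m: False, l: False}
  {f: True, y: False, m: False, l: False}
  {y: False, f: False, m: False, l: False}
  {y: True, m: True, f: True, l: False}
  {y: True, m: True, f: False, l: False}
  {m: True, f: True, y: False, l: False}


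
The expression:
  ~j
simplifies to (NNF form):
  ~j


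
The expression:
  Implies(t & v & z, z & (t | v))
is always true.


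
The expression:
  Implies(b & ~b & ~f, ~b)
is always true.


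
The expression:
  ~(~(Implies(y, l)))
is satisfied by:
  {l: True, y: False}
  {y: False, l: False}
  {y: True, l: True}


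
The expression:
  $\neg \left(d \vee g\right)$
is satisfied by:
  {g: False, d: False}


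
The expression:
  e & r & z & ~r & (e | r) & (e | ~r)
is never true.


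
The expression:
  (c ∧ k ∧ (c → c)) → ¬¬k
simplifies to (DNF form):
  True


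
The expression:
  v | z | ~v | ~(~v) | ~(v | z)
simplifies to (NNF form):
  True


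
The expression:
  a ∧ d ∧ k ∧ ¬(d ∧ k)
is never true.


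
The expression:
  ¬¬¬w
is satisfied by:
  {w: False}


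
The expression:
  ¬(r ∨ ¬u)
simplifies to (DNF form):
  u ∧ ¬r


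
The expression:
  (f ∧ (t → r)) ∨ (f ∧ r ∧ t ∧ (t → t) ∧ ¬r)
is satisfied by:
  {r: True, f: True, t: False}
  {f: True, t: False, r: False}
  {r: True, t: True, f: True}


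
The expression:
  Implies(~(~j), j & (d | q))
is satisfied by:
  {d: True, q: True, j: False}
  {d: True, q: False, j: False}
  {q: True, d: False, j: False}
  {d: False, q: False, j: False}
  {j: True, d: True, q: True}
  {j: True, d: True, q: False}
  {j: True, q: True, d: False}


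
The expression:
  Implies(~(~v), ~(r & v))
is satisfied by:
  {v: False, r: False}
  {r: True, v: False}
  {v: True, r: False}


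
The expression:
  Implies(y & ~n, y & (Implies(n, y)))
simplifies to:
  True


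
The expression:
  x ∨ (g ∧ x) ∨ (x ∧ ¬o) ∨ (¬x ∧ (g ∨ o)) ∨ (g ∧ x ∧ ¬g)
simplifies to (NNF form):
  g ∨ o ∨ x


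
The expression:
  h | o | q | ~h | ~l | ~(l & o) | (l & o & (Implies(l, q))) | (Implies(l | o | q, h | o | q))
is always true.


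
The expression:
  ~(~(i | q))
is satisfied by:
  {i: True, q: True}
  {i: True, q: False}
  {q: True, i: False}


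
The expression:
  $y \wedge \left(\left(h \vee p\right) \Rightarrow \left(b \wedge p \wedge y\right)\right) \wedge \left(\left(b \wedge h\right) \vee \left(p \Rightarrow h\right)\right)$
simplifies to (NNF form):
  $y \wedge \left(b \vee \neg p\right) \wedge \left(h \vee \neg p\right) \wedge \left(p \vee \neg h\right)$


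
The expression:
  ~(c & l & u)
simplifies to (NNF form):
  ~c | ~l | ~u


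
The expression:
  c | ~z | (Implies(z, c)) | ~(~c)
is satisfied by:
  {c: True, z: False}
  {z: False, c: False}
  {z: True, c: True}


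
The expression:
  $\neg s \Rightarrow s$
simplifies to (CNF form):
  $s$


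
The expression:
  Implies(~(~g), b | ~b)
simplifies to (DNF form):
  True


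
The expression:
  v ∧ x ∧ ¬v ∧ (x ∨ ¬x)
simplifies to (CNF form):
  False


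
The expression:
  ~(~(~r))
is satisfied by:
  {r: False}


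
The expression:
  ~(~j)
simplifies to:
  j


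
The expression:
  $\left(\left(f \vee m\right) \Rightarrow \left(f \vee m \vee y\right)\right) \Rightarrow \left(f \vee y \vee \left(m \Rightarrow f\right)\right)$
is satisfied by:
  {y: True, f: True, m: False}
  {y: True, f: False, m: False}
  {f: True, y: False, m: False}
  {y: False, f: False, m: False}
  {y: True, m: True, f: True}
  {y: True, m: True, f: False}
  {m: True, f: True, y: False}


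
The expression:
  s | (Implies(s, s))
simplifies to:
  True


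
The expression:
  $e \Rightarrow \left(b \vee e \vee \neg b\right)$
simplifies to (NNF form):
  $\text{True}$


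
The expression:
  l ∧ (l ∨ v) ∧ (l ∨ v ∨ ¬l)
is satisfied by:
  {l: True}


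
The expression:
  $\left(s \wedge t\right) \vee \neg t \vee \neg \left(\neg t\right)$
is always true.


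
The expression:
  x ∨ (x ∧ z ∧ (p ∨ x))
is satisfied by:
  {x: True}


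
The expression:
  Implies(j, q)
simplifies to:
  q | ~j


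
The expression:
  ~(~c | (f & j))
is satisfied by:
  {c: True, j: False, f: False}
  {c: True, f: True, j: False}
  {c: True, j: True, f: False}


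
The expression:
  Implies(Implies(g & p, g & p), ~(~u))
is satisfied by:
  {u: True}


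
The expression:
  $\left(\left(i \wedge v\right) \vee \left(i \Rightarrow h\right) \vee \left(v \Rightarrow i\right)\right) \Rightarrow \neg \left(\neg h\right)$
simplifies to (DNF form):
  $h$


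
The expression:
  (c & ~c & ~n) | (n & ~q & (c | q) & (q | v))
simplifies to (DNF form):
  c & n & v & ~q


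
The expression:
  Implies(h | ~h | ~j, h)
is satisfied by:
  {h: True}


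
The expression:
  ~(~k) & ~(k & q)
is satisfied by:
  {k: True, q: False}


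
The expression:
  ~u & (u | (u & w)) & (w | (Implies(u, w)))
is never true.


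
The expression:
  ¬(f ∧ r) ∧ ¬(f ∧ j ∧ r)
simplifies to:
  ¬f ∨ ¬r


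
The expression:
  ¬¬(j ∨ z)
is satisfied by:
  {z: True, j: True}
  {z: True, j: False}
  {j: True, z: False}


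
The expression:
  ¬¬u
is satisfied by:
  {u: True}


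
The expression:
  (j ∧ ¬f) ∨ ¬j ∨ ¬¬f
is always true.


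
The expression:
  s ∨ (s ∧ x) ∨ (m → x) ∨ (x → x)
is always true.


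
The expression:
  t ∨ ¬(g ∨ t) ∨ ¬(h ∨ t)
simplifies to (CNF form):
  t ∨ ¬g ∨ ¬h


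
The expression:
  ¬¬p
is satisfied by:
  {p: True}


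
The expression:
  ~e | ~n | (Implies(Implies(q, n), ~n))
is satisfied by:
  {e: False, n: False}
  {n: True, e: False}
  {e: True, n: False}


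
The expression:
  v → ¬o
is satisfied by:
  {v: False, o: False}
  {o: True, v: False}
  {v: True, o: False}


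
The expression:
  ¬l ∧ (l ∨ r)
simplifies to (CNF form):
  r ∧ ¬l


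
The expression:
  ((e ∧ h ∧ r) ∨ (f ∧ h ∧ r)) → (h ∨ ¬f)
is always true.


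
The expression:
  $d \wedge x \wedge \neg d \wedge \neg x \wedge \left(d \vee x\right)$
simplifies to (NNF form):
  $\text{False}$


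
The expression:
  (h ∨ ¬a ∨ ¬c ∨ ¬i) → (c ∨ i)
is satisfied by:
  {i: True, c: True}
  {i: True, c: False}
  {c: True, i: False}


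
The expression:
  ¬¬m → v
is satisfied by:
  {v: True, m: False}
  {m: False, v: False}
  {m: True, v: True}


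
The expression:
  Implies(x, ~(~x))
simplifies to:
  True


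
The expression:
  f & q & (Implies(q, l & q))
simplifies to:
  f & l & q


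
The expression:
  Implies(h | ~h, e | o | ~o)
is always true.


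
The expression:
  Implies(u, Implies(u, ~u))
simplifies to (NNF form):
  ~u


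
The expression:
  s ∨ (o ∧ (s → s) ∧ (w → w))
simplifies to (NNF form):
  o ∨ s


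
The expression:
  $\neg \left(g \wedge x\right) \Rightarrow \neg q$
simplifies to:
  $\left(g \wedge x\right) \vee \neg q$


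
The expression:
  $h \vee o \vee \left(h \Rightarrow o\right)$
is always true.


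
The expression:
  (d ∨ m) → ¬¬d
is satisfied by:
  {d: True, m: False}
  {m: False, d: False}
  {m: True, d: True}


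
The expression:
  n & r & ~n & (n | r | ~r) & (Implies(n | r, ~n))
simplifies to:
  False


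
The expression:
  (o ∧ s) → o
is always true.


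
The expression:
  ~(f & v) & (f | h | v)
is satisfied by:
  {h: True, f: False, v: False}
  {v: True, h: True, f: False}
  {v: True, h: False, f: False}
  {f: True, h: True, v: False}
  {f: True, h: False, v: False}


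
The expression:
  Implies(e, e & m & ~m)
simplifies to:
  ~e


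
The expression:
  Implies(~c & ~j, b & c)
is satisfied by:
  {c: True, j: True}
  {c: True, j: False}
  {j: True, c: False}


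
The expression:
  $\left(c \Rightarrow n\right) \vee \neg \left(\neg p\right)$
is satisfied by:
  {n: True, p: True, c: False}
  {n: True, c: False, p: False}
  {p: True, c: False, n: False}
  {p: False, c: False, n: False}
  {n: True, p: True, c: True}
  {n: True, c: True, p: False}
  {p: True, c: True, n: False}


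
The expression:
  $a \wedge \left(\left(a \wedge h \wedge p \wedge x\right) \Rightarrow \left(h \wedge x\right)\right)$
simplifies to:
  $a$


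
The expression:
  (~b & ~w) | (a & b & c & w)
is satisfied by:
  {a: True, c: True, b: False, w: False}
  {a: True, c: False, b: False, w: False}
  {c: True, a: False, b: False, w: False}
  {a: False, c: False, b: False, w: False}
  {a: True, w: True, b: True, c: True}


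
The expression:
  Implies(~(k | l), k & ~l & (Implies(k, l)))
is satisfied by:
  {k: True, l: True}
  {k: True, l: False}
  {l: True, k: False}


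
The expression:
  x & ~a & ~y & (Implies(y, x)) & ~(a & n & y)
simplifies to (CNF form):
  x & ~a & ~y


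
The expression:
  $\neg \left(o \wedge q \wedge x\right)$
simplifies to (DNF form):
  $\neg o \vee \neg q \vee \neg x$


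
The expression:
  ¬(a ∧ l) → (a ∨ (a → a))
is always true.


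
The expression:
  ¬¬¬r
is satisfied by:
  {r: False}


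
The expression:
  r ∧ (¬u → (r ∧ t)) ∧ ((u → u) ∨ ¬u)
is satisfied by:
  {r: True, t: True, u: True}
  {r: True, t: True, u: False}
  {r: True, u: True, t: False}


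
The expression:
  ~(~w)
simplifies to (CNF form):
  w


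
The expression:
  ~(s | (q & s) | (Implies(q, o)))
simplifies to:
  q & ~o & ~s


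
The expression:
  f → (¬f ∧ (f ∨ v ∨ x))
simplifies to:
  ¬f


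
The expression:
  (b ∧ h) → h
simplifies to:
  True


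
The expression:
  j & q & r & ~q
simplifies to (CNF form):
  False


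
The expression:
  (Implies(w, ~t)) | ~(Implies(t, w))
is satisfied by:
  {w: False, t: False}
  {t: True, w: False}
  {w: True, t: False}


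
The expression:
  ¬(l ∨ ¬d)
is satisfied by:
  {d: True, l: False}


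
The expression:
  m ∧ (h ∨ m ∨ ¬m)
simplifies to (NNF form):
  m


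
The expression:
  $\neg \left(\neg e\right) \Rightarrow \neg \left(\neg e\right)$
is always true.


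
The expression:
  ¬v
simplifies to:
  ¬v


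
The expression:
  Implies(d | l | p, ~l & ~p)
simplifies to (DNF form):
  ~l & ~p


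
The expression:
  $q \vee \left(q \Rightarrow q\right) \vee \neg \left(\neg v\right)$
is always true.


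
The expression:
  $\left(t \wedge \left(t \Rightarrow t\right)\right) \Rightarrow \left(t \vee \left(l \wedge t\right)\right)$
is always true.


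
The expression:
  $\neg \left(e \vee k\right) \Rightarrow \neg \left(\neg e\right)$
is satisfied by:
  {k: True, e: True}
  {k: True, e: False}
  {e: True, k: False}


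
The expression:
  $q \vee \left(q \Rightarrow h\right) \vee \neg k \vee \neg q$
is always true.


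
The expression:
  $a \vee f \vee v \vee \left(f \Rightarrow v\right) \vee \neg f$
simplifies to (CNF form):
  $\text{True}$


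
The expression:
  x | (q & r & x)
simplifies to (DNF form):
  x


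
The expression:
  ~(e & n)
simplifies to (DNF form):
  ~e | ~n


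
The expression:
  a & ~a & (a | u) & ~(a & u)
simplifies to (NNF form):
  False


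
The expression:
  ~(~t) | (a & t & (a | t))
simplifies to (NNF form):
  t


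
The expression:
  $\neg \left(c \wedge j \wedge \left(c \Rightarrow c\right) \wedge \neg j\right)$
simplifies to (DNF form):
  $\text{True}$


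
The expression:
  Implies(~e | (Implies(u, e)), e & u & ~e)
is never true.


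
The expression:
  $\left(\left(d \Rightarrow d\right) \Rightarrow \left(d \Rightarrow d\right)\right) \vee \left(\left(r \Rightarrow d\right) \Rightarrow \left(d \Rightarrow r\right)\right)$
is always true.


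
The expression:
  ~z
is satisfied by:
  {z: False}


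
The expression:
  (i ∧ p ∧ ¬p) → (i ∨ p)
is always true.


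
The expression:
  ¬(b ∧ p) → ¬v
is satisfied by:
  {p: True, b: True, v: False}
  {p: True, b: False, v: False}
  {b: True, p: False, v: False}
  {p: False, b: False, v: False}
  {p: True, v: True, b: True}


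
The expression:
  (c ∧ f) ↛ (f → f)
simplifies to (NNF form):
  False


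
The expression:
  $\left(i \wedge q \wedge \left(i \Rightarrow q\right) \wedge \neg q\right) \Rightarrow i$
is always true.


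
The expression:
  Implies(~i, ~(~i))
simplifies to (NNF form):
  i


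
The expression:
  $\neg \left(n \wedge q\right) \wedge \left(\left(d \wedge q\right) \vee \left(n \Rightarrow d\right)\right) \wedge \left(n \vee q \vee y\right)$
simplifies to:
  $\left(q \wedge \neg n\right) \vee \left(y \wedge \neg n\right) \vee \left(d \wedge n \wedge \neg q\right)$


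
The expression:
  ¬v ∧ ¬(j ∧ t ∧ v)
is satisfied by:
  {v: False}


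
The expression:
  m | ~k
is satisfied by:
  {m: True, k: False}
  {k: False, m: False}
  {k: True, m: True}


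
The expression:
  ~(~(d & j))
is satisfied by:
  {j: True, d: True}


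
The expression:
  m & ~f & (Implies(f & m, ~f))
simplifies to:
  m & ~f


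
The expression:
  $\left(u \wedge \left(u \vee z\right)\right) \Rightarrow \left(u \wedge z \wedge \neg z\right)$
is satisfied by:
  {u: False}


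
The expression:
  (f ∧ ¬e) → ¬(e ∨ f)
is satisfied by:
  {e: True, f: False}
  {f: False, e: False}
  {f: True, e: True}


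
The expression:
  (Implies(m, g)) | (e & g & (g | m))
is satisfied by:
  {g: True, m: False}
  {m: False, g: False}
  {m: True, g: True}


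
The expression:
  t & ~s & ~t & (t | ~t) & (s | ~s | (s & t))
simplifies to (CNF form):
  False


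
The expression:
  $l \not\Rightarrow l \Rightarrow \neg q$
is always true.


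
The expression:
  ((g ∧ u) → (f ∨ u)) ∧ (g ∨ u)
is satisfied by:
  {g: True, u: True}
  {g: True, u: False}
  {u: True, g: False}


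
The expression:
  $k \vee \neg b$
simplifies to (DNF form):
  $k \vee \neg b$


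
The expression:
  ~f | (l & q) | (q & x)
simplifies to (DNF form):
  ~f | (l & q) | (q & x)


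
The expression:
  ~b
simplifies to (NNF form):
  ~b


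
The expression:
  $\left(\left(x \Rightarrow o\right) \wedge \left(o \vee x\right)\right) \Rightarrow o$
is always true.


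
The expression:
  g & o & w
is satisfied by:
  {g: True, w: True, o: True}


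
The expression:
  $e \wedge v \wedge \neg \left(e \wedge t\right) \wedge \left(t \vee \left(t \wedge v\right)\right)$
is never true.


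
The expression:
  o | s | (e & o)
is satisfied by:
  {o: True, s: True}
  {o: True, s: False}
  {s: True, o: False}


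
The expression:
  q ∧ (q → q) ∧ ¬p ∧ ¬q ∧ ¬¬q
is never true.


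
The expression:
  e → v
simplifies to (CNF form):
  v ∨ ¬e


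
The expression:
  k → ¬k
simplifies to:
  ¬k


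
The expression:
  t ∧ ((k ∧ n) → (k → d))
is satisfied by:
  {t: True, d: True, k: False, n: False}
  {t: True, k: False, d: False, n: False}
  {t: True, n: True, d: True, k: False}
  {t: True, n: True, k: False, d: False}
  {t: True, d: True, k: True, n: False}
  {t: True, k: True, d: False, n: False}
  {t: True, n: True, k: True, d: True}


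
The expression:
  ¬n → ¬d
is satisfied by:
  {n: True, d: False}
  {d: False, n: False}
  {d: True, n: True}


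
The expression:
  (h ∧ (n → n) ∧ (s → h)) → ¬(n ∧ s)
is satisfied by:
  {s: False, n: False, h: False}
  {h: True, s: False, n: False}
  {n: True, s: False, h: False}
  {h: True, n: True, s: False}
  {s: True, h: False, n: False}
  {h: True, s: True, n: False}
  {n: True, s: True, h: False}


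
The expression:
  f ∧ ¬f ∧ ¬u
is never true.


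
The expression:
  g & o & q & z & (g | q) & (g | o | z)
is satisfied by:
  {z: True, g: True, o: True, q: True}


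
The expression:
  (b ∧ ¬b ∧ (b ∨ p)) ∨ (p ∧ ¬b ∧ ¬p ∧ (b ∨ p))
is never true.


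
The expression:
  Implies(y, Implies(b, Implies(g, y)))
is always true.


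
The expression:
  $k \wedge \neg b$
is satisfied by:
  {k: True, b: False}


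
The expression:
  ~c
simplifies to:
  ~c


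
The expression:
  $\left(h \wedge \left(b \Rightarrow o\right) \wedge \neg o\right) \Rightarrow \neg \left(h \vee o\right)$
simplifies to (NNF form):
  $b \vee o \vee \neg h$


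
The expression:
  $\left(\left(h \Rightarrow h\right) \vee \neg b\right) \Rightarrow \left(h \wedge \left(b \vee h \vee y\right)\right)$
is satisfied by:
  {h: True}


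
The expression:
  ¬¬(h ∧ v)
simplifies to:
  h ∧ v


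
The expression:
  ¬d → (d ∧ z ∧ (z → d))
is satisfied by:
  {d: True}


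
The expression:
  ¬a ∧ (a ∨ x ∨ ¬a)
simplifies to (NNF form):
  ¬a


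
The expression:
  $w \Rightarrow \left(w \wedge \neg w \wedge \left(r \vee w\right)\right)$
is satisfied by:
  {w: False}


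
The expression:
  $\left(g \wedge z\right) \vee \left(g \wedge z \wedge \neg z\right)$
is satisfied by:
  {z: True, g: True}


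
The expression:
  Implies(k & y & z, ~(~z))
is always true.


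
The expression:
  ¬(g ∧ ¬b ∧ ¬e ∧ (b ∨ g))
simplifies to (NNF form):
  b ∨ e ∨ ¬g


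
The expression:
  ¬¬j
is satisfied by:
  {j: True}


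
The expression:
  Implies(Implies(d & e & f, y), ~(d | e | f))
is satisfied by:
  {y: False, e: False, f: False, d: False}
  {y: True, e: False, f: False, d: False}
  {f: True, d: True, e: True, y: False}


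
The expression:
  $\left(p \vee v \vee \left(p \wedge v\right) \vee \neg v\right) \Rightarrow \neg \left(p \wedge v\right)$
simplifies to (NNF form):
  $\neg p \vee \neg v$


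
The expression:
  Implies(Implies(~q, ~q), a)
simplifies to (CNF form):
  a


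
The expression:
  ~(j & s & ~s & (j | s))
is always true.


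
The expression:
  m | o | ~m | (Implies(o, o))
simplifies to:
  True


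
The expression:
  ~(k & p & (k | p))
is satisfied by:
  {p: False, k: False}
  {k: True, p: False}
  {p: True, k: False}


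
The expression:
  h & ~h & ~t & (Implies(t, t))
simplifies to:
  False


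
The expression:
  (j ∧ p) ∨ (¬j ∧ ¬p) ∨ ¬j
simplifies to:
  p ∨ ¬j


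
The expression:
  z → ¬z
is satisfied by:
  {z: False}


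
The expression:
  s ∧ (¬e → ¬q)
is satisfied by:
  {e: True, s: True, q: False}
  {s: True, q: False, e: False}
  {q: True, e: True, s: True}


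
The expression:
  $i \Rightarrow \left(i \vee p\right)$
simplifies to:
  $\text{True}$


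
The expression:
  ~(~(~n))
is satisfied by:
  {n: False}


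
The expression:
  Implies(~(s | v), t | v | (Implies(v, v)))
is always true.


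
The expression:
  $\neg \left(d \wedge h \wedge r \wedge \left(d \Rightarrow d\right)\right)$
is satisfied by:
  {h: False, d: False, r: False}
  {r: True, h: False, d: False}
  {d: True, h: False, r: False}
  {r: True, d: True, h: False}
  {h: True, r: False, d: False}
  {r: True, h: True, d: False}
  {d: True, h: True, r: False}


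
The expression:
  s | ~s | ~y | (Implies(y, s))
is always true.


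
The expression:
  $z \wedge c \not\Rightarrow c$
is never true.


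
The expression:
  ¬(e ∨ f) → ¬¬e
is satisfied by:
  {e: True, f: True}
  {e: True, f: False}
  {f: True, e: False}


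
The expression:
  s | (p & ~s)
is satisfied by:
  {p: True, s: True}
  {p: True, s: False}
  {s: True, p: False}


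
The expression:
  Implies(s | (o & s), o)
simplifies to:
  o | ~s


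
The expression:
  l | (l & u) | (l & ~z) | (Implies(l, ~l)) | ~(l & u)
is always true.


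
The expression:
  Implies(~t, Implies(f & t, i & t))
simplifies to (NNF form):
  True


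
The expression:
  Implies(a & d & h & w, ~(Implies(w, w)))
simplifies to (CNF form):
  ~a | ~d | ~h | ~w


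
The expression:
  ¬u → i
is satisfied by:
  {i: True, u: True}
  {i: True, u: False}
  {u: True, i: False}


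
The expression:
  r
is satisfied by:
  {r: True}


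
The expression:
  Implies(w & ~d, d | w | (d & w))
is always true.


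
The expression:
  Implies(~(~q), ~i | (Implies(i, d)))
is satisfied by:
  {d: True, q: False, i: False}
  {q: False, i: False, d: False}
  {i: True, d: True, q: False}
  {i: True, q: False, d: False}
  {d: True, q: True, i: False}
  {q: True, d: False, i: False}
  {i: True, q: True, d: True}


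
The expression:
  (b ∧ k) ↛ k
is never true.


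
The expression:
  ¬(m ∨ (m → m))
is never true.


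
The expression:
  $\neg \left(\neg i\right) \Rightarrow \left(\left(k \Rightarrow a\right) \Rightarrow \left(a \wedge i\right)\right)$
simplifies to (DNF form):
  $a \vee k \vee \neg i$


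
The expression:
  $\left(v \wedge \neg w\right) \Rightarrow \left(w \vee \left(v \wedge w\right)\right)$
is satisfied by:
  {w: True, v: False}
  {v: False, w: False}
  {v: True, w: True}


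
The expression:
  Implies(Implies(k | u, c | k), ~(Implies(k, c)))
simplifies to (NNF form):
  ~c & (k | u)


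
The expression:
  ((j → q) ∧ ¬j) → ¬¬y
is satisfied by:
  {y: True, j: True}
  {y: True, j: False}
  {j: True, y: False}


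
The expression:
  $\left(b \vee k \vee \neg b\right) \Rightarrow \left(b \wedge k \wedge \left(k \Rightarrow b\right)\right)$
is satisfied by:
  {b: True, k: True}


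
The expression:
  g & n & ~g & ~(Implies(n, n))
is never true.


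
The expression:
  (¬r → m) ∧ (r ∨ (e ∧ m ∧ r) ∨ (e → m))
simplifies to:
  m ∨ r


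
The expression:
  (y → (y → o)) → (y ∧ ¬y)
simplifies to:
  y ∧ ¬o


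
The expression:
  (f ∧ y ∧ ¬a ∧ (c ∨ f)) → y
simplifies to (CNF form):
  True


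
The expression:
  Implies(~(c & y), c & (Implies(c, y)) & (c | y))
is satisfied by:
  {c: True, y: True}


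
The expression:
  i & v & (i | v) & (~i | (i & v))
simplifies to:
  i & v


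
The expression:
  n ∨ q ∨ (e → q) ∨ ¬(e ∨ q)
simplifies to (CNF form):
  n ∨ q ∨ ¬e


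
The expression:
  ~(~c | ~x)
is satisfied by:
  {c: True, x: True}


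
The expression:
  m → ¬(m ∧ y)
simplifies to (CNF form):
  ¬m ∨ ¬y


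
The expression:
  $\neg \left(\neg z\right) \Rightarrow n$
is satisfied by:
  {n: True, z: False}
  {z: False, n: False}
  {z: True, n: True}


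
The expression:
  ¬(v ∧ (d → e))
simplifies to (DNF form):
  (d ∧ ¬e) ∨ ¬v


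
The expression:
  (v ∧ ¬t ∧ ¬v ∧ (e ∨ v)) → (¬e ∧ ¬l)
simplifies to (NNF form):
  True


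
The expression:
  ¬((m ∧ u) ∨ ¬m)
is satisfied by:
  {m: True, u: False}


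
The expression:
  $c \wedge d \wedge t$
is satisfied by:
  {t: True, c: True, d: True}


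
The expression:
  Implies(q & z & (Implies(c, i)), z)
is always true.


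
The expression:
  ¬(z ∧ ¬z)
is always true.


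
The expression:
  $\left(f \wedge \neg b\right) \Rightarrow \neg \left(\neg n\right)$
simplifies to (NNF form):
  $b \vee n \vee \neg f$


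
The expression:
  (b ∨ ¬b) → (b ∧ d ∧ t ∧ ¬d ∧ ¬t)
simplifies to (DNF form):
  False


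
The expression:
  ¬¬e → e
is always true.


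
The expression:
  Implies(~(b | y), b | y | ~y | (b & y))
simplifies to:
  True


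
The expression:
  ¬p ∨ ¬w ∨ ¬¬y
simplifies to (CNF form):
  y ∨ ¬p ∨ ¬w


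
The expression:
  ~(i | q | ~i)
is never true.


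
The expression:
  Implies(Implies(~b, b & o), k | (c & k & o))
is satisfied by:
  {k: True, b: False}
  {b: False, k: False}
  {b: True, k: True}


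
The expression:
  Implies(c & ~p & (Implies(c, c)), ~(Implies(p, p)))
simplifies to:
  p | ~c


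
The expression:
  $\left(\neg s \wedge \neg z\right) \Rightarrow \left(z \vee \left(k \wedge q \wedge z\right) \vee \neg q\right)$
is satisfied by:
  {z: True, s: True, q: False}
  {z: True, s: False, q: False}
  {s: True, z: False, q: False}
  {z: False, s: False, q: False}
  {z: True, q: True, s: True}
  {z: True, q: True, s: False}
  {q: True, s: True, z: False}


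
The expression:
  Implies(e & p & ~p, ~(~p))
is always true.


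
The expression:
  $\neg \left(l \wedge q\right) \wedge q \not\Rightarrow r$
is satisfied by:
  {q: True, r: False, l: False}


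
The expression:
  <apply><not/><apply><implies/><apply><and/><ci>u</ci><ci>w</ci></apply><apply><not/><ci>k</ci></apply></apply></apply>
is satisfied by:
  {u: True, w: True, k: True}


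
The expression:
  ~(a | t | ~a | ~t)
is never true.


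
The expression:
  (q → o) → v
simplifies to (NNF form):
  v ∨ (q ∧ ¬o)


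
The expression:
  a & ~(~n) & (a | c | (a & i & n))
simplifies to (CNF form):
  a & n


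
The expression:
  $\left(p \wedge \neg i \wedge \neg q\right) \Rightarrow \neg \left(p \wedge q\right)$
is always true.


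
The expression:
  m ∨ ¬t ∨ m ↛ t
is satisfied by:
  {m: True, t: False}
  {t: False, m: False}
  {t: True, m: True}


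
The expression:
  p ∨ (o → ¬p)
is always true.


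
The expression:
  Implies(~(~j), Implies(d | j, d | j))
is always true.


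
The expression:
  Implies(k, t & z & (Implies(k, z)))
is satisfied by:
  {t: True, z: True, k: False}
  {t: True, z: False, k: False}
  {z: True, t: False, k: False}
  {t: False, z: False, k: False}
  {t: True, k: True, z: True}


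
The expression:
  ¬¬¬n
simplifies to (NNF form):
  ¬n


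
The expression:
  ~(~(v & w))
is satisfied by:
  {w: True, v: True}


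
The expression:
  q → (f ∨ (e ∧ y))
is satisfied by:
  {y: True, f: True, e: True, q: False}
  {y: True, f: True, e: False, q: False}
  {f: True, e: True, y: False, q: False}
  {f: True, y: False, e: False, q: False}
  {y: True, e: True, f: False, q: False}
  {y: True, e: False, f: False, q: False}
  {e: True, y: False, f: False, q: False}
  {y: False, e: False, f: False, q: False}
  {y: True, q: True, f: True, e: True}
  {y: True, q: True, f: True, e: False}
  {q: True, f: True, e: True, y: False}
  {q: True, f: True, e: False, y: False}
  {q: True, y: True, e: True, f: False}


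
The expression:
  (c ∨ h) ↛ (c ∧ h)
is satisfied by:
  {c: True, h: False}
  {h: True, c: False}


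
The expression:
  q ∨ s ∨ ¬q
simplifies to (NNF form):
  True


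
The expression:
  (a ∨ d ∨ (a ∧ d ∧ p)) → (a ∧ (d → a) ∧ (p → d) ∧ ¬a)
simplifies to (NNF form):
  ¬a ∧ ¬d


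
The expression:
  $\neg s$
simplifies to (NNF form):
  $\neg s$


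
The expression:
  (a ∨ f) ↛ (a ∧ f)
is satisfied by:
  {f: True, a: False}
  {a: True, f: False}


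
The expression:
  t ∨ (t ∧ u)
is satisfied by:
  {t: True}


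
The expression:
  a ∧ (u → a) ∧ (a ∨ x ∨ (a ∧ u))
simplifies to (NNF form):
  a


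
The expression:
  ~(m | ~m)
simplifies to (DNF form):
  False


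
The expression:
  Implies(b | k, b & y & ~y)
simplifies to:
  ~b & ~k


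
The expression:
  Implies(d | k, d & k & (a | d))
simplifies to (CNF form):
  (d | ~d) & (d | ~k) & (k | ~d) & (k | ~k)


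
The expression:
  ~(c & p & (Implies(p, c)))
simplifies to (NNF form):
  ~c | ~p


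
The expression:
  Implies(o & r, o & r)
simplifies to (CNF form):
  True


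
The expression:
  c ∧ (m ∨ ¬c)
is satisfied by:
  {c: True, m: True}


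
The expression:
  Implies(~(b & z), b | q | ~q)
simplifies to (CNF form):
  True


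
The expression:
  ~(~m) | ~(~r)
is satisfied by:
  {r: True, m: True}
  {r: True, m: False}
  {m: True, r: False}


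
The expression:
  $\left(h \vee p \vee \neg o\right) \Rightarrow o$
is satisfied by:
  {o: True}


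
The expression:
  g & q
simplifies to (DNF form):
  g & q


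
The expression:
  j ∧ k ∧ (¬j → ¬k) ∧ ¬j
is never true.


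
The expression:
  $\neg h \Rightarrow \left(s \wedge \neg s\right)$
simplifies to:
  $h$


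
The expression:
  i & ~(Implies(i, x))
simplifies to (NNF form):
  i & ~x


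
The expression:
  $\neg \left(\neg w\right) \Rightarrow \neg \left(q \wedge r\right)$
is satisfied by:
  {w: False, q: False, r: False}
  {r: True, w: False, q: False}
  {q: True, w: False, r: False}
  {r: True, q: True, w: False}
  {w: True, r: False, q: False}
  {r: True, w: True, q: False}
  {q: True, w: True, r: False}


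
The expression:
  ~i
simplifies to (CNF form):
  ~i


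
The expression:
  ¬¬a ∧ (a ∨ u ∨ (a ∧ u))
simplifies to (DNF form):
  a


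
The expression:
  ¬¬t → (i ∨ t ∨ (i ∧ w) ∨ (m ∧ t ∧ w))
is always true.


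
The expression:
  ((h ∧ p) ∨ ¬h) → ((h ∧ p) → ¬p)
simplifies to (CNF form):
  ¬h ∨ ¬p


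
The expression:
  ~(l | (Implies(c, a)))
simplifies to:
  c & ~a & ~l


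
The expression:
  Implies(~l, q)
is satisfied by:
  {q: True, l: True}
  {q: True, l: False}
  {l: True, q: False}


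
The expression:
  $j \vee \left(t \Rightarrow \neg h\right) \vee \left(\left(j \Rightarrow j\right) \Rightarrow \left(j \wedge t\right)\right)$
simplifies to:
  $j \vee \neg h \vee \neg t$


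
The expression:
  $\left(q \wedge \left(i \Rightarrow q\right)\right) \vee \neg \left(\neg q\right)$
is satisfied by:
  {q: True}


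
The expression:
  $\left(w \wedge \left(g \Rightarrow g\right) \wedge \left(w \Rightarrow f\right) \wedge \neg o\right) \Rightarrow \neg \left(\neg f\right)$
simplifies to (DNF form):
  $\text{True}$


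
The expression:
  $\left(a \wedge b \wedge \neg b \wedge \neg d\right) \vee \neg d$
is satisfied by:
  {d: False}


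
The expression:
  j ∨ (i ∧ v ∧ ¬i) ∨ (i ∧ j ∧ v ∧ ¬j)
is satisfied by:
  {j: True}


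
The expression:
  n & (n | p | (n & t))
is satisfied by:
  {n: True}


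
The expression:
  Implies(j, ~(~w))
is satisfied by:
  {w: True, j: False}
  {j: False, w: False}
  {j: True, w: True}


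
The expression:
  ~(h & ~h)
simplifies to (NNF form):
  True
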